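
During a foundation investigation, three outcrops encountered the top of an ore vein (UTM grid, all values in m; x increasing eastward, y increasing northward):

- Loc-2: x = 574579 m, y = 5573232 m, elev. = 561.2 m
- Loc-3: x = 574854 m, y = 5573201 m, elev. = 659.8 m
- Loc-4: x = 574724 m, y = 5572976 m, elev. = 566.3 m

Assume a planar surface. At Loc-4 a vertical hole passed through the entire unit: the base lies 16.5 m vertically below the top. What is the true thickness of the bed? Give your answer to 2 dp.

Let the plane be z = a·x + b·y + c.
Loc-3−Loc-2: 275a − 31b = 98.6;  Loc-4−Loc-2: 145a − 256b = 5.1.
Solving gives a = 0.38060, b = 0.19565.
|∇z| = √(a²+b²) = 0.42795, so dip δ = arctan(0.42795) = 23.17°.
True thickness = vertical thickness × cos δ = 16.5 × cos 23.17° = 15.17 m.

15.17 m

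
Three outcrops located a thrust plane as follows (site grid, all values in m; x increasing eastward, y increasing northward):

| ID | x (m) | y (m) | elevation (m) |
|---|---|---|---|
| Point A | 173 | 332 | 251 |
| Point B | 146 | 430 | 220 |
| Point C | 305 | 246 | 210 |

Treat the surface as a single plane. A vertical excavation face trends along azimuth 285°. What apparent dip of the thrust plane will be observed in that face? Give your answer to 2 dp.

Let the plane be z = a·x + b·y + c.
Point B−Point A: −27a + 98b = −31;  Point C−Point A: 132a − 86b = −41.
Solving gives a = −0.62973, b = −0.48982.
Unit vector along 285° is (sin 285°, cos 285°) = (-0.9659, 0.2588).
Slope in that direction = a·(-0.9659) + b·(0.2588) = 0.48150.
Apparent dip = arctan|0.48150| = 25.71° (true dip is 38.6°, so apparent ≤ true as expected).

25.71°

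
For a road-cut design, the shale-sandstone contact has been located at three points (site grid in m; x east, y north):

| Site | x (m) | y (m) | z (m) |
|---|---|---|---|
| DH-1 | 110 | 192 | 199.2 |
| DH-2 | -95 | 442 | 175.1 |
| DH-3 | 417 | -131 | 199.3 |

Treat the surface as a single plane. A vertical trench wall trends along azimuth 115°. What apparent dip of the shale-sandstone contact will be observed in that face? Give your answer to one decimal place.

Two edge vectors: DH-1→DH-2 = (-205, 250, -24.1), DH-1→DH-3 = (307, -323, 0.1).
Normal n = (DH-1→DH-2) × (DH-1→DH-3) = (-7759.3, -7378.2, -10535).
So ∂z/∂x = −n_x/n_z = −0.73653 and ∂z/∂y = −n_y/n_z = −0.70035.
Unit vector along 115° is (sin 115°, cos 115°) = (0.9063, -0.4226).
Slope in that direction = a·(0.9063) + b·(-0.4226) = −0.37154.
Apparent dip = arctan|0.37154| = 20.4° (true dip is 45.5°, so apparent ≤ true as expected).

20.4°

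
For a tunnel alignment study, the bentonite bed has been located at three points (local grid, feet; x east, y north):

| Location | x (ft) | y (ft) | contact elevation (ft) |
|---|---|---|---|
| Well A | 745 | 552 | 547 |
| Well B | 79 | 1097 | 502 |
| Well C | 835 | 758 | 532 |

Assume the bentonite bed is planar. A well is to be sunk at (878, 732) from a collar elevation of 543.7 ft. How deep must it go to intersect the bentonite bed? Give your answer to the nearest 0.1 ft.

Two edge vectors: Well A→Well B = (-666, 545, -45), Well A→Well C = (90, 206, -15).
Normal n = (Well A→Well B) × (Well A→Well C) = (1095, -14040, -186246).
So ∂z/∂x = −n_x/n_z = 0.005879 and ∂z/∂y = −n_y/n_z = −0.075384.
Intercept c from Well A: 547 − 4.38 + 41.61 = 584.23.
At (878, 732): z_contact = 5.16 − 55.18 + 584.23 = 534.21 ft.
Depth below ground = 543.7 − 534.21 = 9.5 ft.

9.5 ft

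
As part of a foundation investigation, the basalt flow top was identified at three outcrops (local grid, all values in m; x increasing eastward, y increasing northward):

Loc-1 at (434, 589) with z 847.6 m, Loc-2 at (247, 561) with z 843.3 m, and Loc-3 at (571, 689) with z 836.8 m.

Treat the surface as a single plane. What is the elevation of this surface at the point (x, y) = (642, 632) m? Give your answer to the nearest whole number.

850 m

Let the plane be z = a·x + b·y + c.
Loc-2−Loc-1: −187a − 28b = −4.3;  Loc-3−Loc-1: 137a + 100b = −10.8.
Solving gives a = 0.04927, b = −0.17550.
Then c = 847.6 − a·434 − b·589 = 929.59.
At (642, 632): z = 31.6 − 110.9 + 929.59 = 850.3 m.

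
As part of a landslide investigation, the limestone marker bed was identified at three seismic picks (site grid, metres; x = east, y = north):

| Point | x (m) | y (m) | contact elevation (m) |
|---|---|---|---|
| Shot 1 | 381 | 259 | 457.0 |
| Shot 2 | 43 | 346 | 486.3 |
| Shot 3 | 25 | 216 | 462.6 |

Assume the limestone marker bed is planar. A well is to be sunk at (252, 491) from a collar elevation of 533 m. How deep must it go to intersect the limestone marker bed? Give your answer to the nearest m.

28 m

Two edge vectors: Shot 1→Shot 2 = (-338, 87, 29.3), Shot 1→Shot 3 = (-356, -43, 5.6).
Normal n = (Shot 1→Shot 2) × (Shot 1→Shot 3) = (1747.1, -8538, 45506).
So ∂z/∂x = −n_x/n_z = −0.03839 and ∂z/∂y = −n_y/n_z = 0.18762.
Intercept c from Shot 1: 457 + 14.63 − 48.59 = 423.03.
At (252, 491): z_contact = −9.7 + 92.1 + 423.03 = 505.5 m.
Depth below ground = 533 − 505.5 = 28 m.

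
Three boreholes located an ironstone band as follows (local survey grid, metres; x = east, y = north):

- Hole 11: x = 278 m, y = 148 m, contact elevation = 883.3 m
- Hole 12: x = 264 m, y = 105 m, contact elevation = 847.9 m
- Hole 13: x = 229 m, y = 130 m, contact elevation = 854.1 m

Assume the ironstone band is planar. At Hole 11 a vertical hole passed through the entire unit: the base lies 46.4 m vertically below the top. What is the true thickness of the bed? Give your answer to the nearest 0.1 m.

36.4 m

Let the plane be z = a·x + b·y + c.
Hole 12−Hole 11: −14a − 43b = −35.4;  Hole 13−Hole 11: −49a − 18b = −29.2.
Solving gives a = 0.33337, b = 0.71472.
|∇z| = √(a²+b²) = 0.78864, so dip δ = arctan(0.78864) = 38.26°.
True thickness = vertical thickness × cos δ = 46.4 × cos 38.26° = 36.4 m.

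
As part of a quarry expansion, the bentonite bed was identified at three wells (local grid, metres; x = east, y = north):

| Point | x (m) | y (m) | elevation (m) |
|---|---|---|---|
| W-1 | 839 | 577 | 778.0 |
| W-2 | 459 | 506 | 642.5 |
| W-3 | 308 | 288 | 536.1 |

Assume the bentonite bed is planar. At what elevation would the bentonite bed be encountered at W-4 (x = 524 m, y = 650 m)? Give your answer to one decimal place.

Let the plane be z = a·x + b·y + c.
W-2−W-1: −380a − 71b = −135.5;  W-3−W-1: −531a − 289b = −241.9.
Solving gives a = 0.30484, b = 0.27692.
Then c = 778 − a·839 − b·577 = 362.46.
At (524, 650): z = 159.7 + 180.0 + 362.46 = 702.2 m.

702.2 m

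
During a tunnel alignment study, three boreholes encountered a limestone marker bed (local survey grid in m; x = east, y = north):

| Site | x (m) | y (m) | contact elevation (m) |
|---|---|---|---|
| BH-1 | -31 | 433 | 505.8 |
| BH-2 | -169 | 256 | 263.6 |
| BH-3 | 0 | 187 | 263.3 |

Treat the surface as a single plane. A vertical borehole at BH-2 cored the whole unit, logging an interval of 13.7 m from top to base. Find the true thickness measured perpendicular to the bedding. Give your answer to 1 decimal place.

9.1 m

Let the plane be z = a·x + b·y + c.
BH-2−BH-1: −138a − 177b = −242.2;  BH-3−BH-1: 31a − 246b = −242.5.
Solving gives a = 0.42243, b = 1.03901.
|∇z| = √(a²+b²) = 1.12160, so dip δ = arctan(1.12160) = 48.28°.
True thickness = vertical thickness × cos δ = 13.7 × cos 48.28° = 9.1 m.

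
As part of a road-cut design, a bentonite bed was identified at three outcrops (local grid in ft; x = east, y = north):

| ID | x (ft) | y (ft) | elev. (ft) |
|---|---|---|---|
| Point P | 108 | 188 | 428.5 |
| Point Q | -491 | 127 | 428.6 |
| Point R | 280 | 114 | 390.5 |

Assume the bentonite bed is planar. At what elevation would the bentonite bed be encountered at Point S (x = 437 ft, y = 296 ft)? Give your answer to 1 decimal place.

459.4 ft

Two edge vectors: Point P→Point Q = (-599, -61, 0.1), Point P→Point R = (172, -74, -38).
Normal n = (Point P→Point Q) × (Point P→Point R) = (2325.4, -22744.8, 54818).
So ∂z/∂x = −n_x/n_z = −0.04242 and ∂z/∂y = −n_y/n_z = 0.41491.
Intercept c from Point P: 428.5 + 4.58 − 78.00 = 355.08.
At (437, 296): z = −18.5 + 122.8 + 355.08 = 459.4 ft.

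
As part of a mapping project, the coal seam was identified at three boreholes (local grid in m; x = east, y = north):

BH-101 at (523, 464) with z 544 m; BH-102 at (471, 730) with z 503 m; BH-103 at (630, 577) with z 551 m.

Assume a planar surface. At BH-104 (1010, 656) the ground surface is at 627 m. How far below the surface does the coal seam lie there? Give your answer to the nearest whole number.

Two edge vectors: BH-101→BH-102 = (-52, 266, -41), BH-101→BH-103 = (107, 113, 7).
Normal n = (BH-101→BH-102) × (BH-101→BH-103) = (6495, -4023, -34338).
So ∂z/∂x = −n_x/n_z = 0.18915 and ∂z/∂y = −n_y/n_z = −0.11716.
Intercept c from BH-101: 544 − 98.92 + 54.36 = 499.44.
At (1010, 656): z_contact = 191.0 − 76.9 + 499.44 = 613.6 m.
Depth below ground = 627 − 613.6 = 13 m.

13 m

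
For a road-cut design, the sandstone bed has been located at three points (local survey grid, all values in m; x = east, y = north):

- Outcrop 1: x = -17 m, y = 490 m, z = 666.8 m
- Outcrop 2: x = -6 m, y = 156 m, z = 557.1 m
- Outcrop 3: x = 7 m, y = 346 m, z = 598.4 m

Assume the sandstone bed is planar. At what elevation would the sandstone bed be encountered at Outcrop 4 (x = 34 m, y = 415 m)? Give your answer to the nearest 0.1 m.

Two edge vectors: Outcrop 1→Outcrop 2 = (11, -334, -109.7), Outcrop 1→Outcrop 3 = (24, -144, -68.4).
Normal n = (Outcrop 1→Outcrop 2) × (Outcrop 1→Outcrop 3) = (7048.8, -1880.4, 6432).
So ∂z/∂x = −n_x/n_z = −1.09590 and ∂z/∂y = −n_y/n_z = 0.29235.
Intercept c from Outcrop 1: 666.8 − 18.63 − 143.25 = 504.92.
At (34, 415): z = −37.3 + 121.3 + 504.92 = 589.0 m.

589.0 m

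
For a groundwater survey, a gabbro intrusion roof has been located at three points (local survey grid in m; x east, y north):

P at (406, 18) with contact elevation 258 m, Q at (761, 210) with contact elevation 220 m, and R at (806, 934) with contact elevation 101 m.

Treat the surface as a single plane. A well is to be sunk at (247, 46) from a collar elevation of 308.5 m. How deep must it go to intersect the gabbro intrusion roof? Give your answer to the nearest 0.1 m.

52.1 m

Two edge vectors: P→Q = (355, 192, -38), P→R = (400, 916, -157).
Normal n = (P→Q) × (P→R) = (4664, 40535, 248380).
So ∂z/∂x = −n_x/n_z = −0.01878 and ∂z/∂y = −n_y/n_z = −0.16320.
Intercept c from P: 258 + 7.62 + 2.94 = 268.56.
At (247, 46): z_contact = −4.64 − 7.51 + 268.56 = 256.42 m.
Depth below ground = 308.5 − 256.42 = 52.1 m.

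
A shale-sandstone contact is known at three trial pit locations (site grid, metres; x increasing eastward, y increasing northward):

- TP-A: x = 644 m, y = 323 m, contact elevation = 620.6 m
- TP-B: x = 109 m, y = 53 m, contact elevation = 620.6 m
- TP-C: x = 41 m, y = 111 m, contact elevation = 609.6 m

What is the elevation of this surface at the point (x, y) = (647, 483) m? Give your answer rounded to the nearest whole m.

602 m

Two edge vectors: TP-A→TP-B = (-535, -270, 0), TP-A→TP-C = (-603, -212, -11).
Normal n = (TP-A→TP-B) × (TP-A→TP-C) = (2970, -5885, -49390).
So ∂z/∂x = −n_x/n_z = 0.06013 and ∂z/∂y = −n_y/n_z = −0.11915.
Intercept c from TP-A: 620.6 − 38.73 + 38.49 = 620.36.
At (647, 483): z = 38.9 − 57.6 + 620.36 = 601.7 m.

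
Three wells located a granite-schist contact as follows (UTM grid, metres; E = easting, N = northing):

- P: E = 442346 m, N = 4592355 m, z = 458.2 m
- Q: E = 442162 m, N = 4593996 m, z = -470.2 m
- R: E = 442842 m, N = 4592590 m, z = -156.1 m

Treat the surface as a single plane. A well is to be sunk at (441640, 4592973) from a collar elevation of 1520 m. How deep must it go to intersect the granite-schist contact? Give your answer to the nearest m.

Two edge vectors: P→Q = (-184, 1641, -928.4), P→R = (496, 235, -614.3).
Normal n = (P→Q) × (P→R) = (-789892.3, -573517.6, -857176).
So ∂z/∂E = −n_x/n_z = −0.92150539 and ∂z/∂N = −n_y/n_z = −0.66907800.
Intercept c from P: 458.2 + 407624.22 + 3072643.68 = 3480726.10.
At (441640, 4592973): z_contact = −406973.6 − 3073057.2 + 3480726.10 = 695.3 m.
Depth below ground = 1520 − 695.3 = 825 m.

825 m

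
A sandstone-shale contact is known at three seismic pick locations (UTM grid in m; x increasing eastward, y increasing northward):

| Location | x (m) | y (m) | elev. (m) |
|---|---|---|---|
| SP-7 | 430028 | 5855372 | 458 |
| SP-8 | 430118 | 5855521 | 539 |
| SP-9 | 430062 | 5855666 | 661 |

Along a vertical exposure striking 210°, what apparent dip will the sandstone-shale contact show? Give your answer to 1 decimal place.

Two edge vectors: SP-7→SP-8 = (90, 149, 81), SP-7→SP-9 = (34, 294, 203).
Normal n = (SP-7→SP-8) × (SP-7→SP-9) = (6433, -15516, 21394).
So ∂z/∂x = −n_x/n_z = −0.30069 and ∂z/∂y = −n_y/n_z = 0.72525.
Unit vector along 210° is (sin 210°, cos 210°) = (-0.5000, -0.8660).
Slope in that direction = a·(-0.5000) + b·(-0.8660) = −0.47774.
Apparent dip = arctan|0.47774| = 25.5° (true dip is 38.1°, so apparent ≤ true as expected).

25.5°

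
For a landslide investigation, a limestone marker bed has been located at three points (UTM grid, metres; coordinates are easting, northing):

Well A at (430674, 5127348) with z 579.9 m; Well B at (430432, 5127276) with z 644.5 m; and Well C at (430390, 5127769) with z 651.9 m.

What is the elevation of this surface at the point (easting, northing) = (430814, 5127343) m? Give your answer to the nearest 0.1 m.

542.9 m

Let the plane be z = a·easting + b·northing + c.
Well B−Well A: −242a − 72b = 64.6;  Well C−Well A: −284a + 421b = 72.
Solving gives a = −0.264698766, b = −0.007540260.
Then c = 579.9 − a·430674 − b·5127348 = 153240.31.
At (430814, 5127343): z = −114035.9 − 38661.5 + 153240.31 = 542.9 m.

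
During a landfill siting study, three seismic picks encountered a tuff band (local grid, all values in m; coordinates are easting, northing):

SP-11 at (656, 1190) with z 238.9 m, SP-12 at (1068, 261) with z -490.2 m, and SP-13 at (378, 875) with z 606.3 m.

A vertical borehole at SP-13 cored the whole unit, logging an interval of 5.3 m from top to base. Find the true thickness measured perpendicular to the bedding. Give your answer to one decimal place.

3.0 m

Two edge vectors: SP-11→SP-12 = (412, -929, -729.1), SP-11→SP-13 = (-278, -315, 367.4).
Normal n = (SP-11→SP-12) × (SP-11→SP-13) = (-570981.1, 51321, -388042).
So ∂z/∂easting = −n_x/n_z = −1.47144 and ∂z/∂northing = −n_y/n_z = 0.13226.
|∇z| = √(a²+b²) = 1.47737, so dip δ = arctan(1.47737) = 55.91°.
True thickness = vertical thickness × cos δ = 5.3 × cos 55.91° = 3.0 m.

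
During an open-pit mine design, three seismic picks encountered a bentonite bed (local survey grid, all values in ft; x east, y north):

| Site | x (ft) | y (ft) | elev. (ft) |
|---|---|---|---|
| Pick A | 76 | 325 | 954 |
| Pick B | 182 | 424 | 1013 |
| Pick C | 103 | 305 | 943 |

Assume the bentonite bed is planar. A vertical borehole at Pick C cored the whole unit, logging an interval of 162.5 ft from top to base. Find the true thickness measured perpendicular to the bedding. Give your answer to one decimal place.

140.8 ft

Two edge vectors: Pick A→Pick B = (106, 99, 59), Pick A→Pick C = (27, -20, -11).
Normal n = (Pick A→Pick B) × (Pick A→Pick C) = (91, 2759, -4793).
So ∂z/∂x = −n_x/n_z = 0.01899 and ∂z/∂y = −n_y/n_z = 0.57563.
|∇z| = √(a²+b²) = 0.57594, so dip δ = arctan(0.57594) = 29.94°.
True thickness = vertical thickness × cos δ = 162.5 × cos 29.94° = 140.8 ft.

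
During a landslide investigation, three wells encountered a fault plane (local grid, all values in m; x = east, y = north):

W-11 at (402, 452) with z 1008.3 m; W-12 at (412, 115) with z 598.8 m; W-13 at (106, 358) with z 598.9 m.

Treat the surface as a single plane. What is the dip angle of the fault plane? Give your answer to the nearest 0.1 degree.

57.8°

Two edge vectors: W-11→W-12 = (10, -337, -409.5), W-11→W-13 = (-296, -94, -409.4).
Normal n = (W-11→W-12) × (W-11→W-13) = (99474.8, 125306, -100692).
So ∂z/∂x = −n_x/n_z = 0.98791 and ∂z/∂y = −n_y/n_z = 1.24445.
Gradient magnitude |∇z| = √(a² + b²) = √(0.97597 + 1.54865) = 1.58891.
True dip = arctan(1.58891) = 57.8°, dipping toward SW (azimuth ≈ 218°).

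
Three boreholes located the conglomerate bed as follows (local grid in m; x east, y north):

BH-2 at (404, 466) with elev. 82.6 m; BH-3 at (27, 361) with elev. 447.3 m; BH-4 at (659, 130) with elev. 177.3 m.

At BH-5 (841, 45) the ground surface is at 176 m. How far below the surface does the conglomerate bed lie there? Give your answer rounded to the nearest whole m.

Two edge vectors: BH-2→BH-3 = (-377, -105, 364.7), BH-2→BH-4 = (255, -336, 94.7).
Normal n = (BH-2→BH-3) × (BH-2→BH-4) = (112595.7, 128700.4, 153447).
So ∂z/∂x = −n_x/n_z = −0.73378 and ∂z/∂y = −n_y/n_z = −0.83873.
Intercept c from BH-2: 82.6 + 296.45 + 390.85 = 769.89.
At (841, 45): z_contact = −617.1 − 37.7 + 769.89 = 115.0 m.
Depth below ground = 176 − 115.0 = 61 m.

61 m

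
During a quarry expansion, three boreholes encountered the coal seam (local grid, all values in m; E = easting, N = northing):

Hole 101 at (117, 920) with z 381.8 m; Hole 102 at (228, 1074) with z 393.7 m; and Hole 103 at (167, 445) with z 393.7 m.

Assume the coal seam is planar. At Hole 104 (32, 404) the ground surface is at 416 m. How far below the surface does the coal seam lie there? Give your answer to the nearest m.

39 m

Let the plane be z = a·E + b·N + c.
Hole 102−Hole 101: 111a + 154b = 11.9;  Hole 103−Hole 101: 50a − 475b = 11.9.
Solving gives a = 0.12387, b = −0.01201.
Then c = 381.8 − a·117 − b·920 = 378.36.
At (32, 404): z_contact = 4.0 − 4.9 + 378.36 = 377.5 m.
Depth below ground = 416 − 377.5 = 39 m.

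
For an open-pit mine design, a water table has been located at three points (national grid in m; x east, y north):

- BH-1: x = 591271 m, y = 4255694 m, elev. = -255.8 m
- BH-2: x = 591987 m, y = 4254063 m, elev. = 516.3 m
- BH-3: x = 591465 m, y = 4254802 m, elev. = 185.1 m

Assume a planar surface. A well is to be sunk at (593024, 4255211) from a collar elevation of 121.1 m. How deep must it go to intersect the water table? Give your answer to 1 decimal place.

Let the plane be z = a·x + b·y + c.
BH-2−BH-1: 716a − 1631b = 772.1;  BH-3−BH-1: 194a − 892b = 440.9.
Solving gives a = −0.094317907, b = −0.514795599.
Then c = -255.8 − a·591271 − b·4255694 = 2246324.18.
At (593024, 4255211): z_contact = −55932.78 − 2190563.89 + 2246324.18 = -172.49 m.
Depth below ground = 121.1 − (-172.49) = 293.6 m.

293.6 m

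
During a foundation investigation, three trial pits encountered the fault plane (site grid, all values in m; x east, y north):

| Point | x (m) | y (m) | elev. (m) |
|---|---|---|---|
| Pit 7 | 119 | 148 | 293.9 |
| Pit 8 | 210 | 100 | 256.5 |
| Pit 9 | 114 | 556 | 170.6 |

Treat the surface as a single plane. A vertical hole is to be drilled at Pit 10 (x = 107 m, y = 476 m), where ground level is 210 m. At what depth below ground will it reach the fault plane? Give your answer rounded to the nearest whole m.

11 m

Let the plane be z = a·x + b·y + c.
Pit 8−Pit 7: 91a − 48b = −37.4;  Pit 9−Pit 7: −5a + 408b = −123.3.
Solving gives a = −0.57411, b = −0.30924.
Then c = 293.9 − a·119 − b·148 = 407.99.
At (107, 476): z_contact = −61.4 − 147.2 + 407.99 = 199.4 m.
Depth below ground = 210 − 199.4 = 11 m.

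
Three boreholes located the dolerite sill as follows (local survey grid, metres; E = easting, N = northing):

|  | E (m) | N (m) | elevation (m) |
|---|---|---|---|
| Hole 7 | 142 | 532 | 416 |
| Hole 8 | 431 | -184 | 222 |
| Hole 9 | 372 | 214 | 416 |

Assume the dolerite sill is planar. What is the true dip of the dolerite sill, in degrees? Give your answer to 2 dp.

46.29°

Two edge vectors: Hole 7→Hole 8 = (289, -716, -194), Hole 7→Hole 9 = (230, -318, 0).
Normal n = (Hole 7→Hole 8) × (Hole 7→Hole 9) = (-61692, -44620, 72778).
So ∂z/∂E = −n_x/n_z = 0.84767 and ∂z/∂N = −n_y/n_z = 0.61310.
Gradient magnitude |∇z| = √(a² + b²) = √(0.71855 + 0.37589) = 1.04615.
True dip = arctan(1.04615) = 46.29°, dipping toward SW (azimuth ≈ 234°).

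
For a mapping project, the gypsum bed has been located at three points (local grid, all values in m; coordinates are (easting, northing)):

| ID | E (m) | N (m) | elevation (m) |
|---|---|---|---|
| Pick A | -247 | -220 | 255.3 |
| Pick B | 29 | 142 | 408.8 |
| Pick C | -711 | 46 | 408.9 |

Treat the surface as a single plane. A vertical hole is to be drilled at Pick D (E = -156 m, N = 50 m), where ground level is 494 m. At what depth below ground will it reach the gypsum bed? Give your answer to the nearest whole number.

Let the plane be z = a·E + b·N + c.
Pick B−Pick A: 276a + 362b = 153.5;  Pick C−Pick A: −464a + 266b = 153.6.
Solving gives a = −0.06120, b = 0.47069.
Then c = 255.3 − a·-247 − b·-220 = 343.74.
At (-156, 50): z_contact = 9.5 + 23.5 + 343.74 = 376.8 m.
Depth below ground = 494 − 376.8 = 117 m.

117 m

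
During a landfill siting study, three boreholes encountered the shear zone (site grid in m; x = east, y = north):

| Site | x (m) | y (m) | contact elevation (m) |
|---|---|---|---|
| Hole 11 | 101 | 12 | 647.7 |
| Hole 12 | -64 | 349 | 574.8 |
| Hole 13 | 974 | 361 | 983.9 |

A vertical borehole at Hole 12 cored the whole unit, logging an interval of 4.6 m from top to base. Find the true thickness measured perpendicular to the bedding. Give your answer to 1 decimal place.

Two edge vectors: Hole 11→Hole 12 = (-165, 337, -72.9), Hole 11→Hole 13 = (873, 349, 336.2).
Normal n = (Hole 11→Hole 12) × (Hole 11→Hole 13) = (138741.5, -8168.7, -351786).
So ∂z/∂x = −n_x/n_z = 0.39439 and ∂z/∂y = −n_y/n_z = −0.02322.
|∇z| = √(a²+b²) = 0.39507, so dip δ = arctan(0.39507) = 21.56°.
True thickness = vertical thickness × cos δ = 4.6 × cos 21.56° = 4.3 m.

4.3 m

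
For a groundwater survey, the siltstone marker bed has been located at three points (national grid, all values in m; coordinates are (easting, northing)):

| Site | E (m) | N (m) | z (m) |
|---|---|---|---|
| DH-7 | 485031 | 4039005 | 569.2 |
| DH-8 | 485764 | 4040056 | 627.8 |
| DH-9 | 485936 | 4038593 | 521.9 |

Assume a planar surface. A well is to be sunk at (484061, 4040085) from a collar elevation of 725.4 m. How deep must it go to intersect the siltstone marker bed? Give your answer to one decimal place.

Two edge vectors: DH-7→DH-8 = (733, 1051, 58.6), DH-7→DH-9 = (905, -412, -47.3).
Normal n = (DH-7→DH-8) × (DH-7→DH-9) = (-25569.1, 87703.9, -1253151).
So ∂z/∂E = −n_x/n_z = −0.020403846 and ∂z/∂N = −n_y/n_z = 0.069986698.
Intercept c from DH-7: 569.2 + 9896.50 − 282676.62 = −272210.92.
At (484061, 4040085): z_contact = −9876.71 + 282752.21 − 272210.92 = 664.58 m.
Depth below ground = 725.4 − 664.58 = 60.8 m.

60.8 m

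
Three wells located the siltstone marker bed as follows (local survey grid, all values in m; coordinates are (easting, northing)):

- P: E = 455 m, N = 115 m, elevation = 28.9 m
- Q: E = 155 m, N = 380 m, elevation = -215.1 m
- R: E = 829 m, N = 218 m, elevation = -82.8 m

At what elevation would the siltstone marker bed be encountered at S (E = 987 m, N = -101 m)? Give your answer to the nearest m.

218 m

Let the plane be z = a·E + b·N + c.
Q−P: −300a + 265b = −244;  R−P: 374a + 103b = −111.7.
Solving gives a = −0.03437, b = −0.95966.
Then c = 28.9 − a·455 − b·115 = 154.90.
At (987, -101): z = −33.9 + 96.9 + 154.90 = 217.9 m.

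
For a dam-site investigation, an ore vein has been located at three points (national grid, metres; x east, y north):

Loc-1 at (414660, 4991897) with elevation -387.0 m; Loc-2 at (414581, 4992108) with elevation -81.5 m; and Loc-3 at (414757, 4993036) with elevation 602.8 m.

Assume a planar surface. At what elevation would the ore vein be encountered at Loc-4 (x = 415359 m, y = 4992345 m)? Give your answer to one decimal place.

Let the plane be z = a·x + b·y + c.
Loc-2−Loc-1: −79a + 211b = 305.5;  Loc-3−Loc-1: 97a + 1139b = 989.8.
Solving gives a = −1.259567398, b = 0.976275713.
Then c = -387 − a·414660 − b·4991897 = −4351562.59.
At (415359, 4992345): z = −523172.7 + 4873905.2 − 4351562.59 = -830.1 m.

-830.1 m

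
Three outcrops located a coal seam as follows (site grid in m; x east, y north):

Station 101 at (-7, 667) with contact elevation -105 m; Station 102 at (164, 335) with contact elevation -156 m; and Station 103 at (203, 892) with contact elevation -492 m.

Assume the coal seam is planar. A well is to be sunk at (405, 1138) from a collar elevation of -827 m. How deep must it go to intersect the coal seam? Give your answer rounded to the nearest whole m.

Two edge vectors: Station 101→Station 102 = (171, -332, -51), Station 101→Station 103 = (210, 225, -387).
Normal n = (Station 101→Station 102) × (Station 101→Station 103) = (139959, 55467, 108195).
So ∂z/∂x = −n_x/n_z = −1.29358 and ∂z/∂y = −n_y/n_z = −0.51266.
Intercept c from Station 101: -105 − 9.06 + 341.94 = 227.89.
At (405, 1138): z_contact = −523.9 − 583.4 + 227.89 = -879.4 m.
Depth below ground = -827 − (-879.4) = 52 m.

52 m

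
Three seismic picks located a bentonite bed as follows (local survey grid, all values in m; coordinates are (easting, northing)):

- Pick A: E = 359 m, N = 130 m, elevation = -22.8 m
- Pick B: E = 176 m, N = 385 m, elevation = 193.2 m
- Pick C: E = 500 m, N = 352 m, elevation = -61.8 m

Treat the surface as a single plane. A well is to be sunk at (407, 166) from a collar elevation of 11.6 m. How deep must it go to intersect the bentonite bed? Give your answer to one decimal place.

Two edge vectors: Pick A→Pick B = (-183, 255, 216), Pick A→Pick C = (141, 222, -39).
Normal n = (Pick A→Pick B) × (Pick A→Pick C) = (-57897, 23319, -76581).
So ∂z/∂E = −n_x/n_z = −0.75602 and ∂z/∂N = −n_y/n_z = 0.30450.
Intercept c from Pick A: -22.8 + 271.41 − 39.59 = 209.03.
At (407, 166): z_contact = −307.70 + 50.55 + 209.03 = -48.13 m.
Depth below ground = 11.6 − (-48.13) = 59.7 m.

59.7 m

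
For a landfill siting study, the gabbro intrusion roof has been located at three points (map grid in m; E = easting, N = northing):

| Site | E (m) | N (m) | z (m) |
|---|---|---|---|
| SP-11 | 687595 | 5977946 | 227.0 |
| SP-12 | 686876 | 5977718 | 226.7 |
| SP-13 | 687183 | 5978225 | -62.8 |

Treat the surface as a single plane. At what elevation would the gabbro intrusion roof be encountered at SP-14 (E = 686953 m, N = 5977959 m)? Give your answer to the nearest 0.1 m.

Two edge vectors: SP-11→SP-12 = (-719, -228, -0.3), SP-11→SP-13 = (-412, 279, -289.8).
Normal n = (SP-11→SP-12) × (SP-11→SP-13) = (66158.1, -208242.6, -294537).
So ∂z/∂E = −n_x/n_z = 0.224617281 and ∂z/∂N = −n_y/n_z = −0.707016775.
Intercept c from SP-11: 227 − 154445.72 + 4226508.10 = 4072289.39.
At (686953, 5977959): z = 154301.5 − 4226517.3 + 4072289.39 = 73.6 m.

73.6 m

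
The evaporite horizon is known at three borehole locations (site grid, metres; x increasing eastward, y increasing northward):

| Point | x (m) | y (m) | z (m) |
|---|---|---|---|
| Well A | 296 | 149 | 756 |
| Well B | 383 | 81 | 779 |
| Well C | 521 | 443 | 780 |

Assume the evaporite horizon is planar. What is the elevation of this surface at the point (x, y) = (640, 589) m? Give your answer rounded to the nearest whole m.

793 m

Two edge vectors: Well A→Well B = (87, -68, 23), Well A→Well C = (225, 294, 24).
Normal n = (Well A→Well B) × (Well A→Well C) = (-8394, 3087, 40878).
So ∂z/∂x = −n_x/n_z = 0.20534 and ∂z/∂y = −n_y/n_z = −0.07552.
Intercept c from Well A: 756 − 60.78 + 11.25 = 706.47.
At (640, 589): z = 131.4 − 44.5 + 706.47 = 793.4 m.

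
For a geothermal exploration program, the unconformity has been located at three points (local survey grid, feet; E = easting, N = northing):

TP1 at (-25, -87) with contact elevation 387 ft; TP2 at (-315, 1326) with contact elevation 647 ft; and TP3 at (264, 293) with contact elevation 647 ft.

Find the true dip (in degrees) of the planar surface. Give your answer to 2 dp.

Two edge vectors: TP1→TP2 = (-290, 1413, 260), TP1→TP3 = (289, 380, 260).
Normal n = (TP1→TP2) × (TP1→TP3) = (268580, 150540, -518557).
So ∂z/∂E = −n_x/n_z = 0.51794 and ∂z/∂N = −n_y/n_z = 0.29031.
Gradient magnitude |∇z| = √(a² + b²) = √(0.26826 + 0.08428) = 0.59375.
True dip = arctan(0.59375) = 30.70°, dipping toward WSW (azimuth ≈ 241°).

30.70°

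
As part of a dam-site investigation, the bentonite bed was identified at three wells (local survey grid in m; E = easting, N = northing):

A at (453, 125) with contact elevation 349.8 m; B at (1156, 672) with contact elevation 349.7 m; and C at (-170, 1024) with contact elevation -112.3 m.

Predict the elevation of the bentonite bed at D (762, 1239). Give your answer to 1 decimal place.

58.0 m

Two edge vectors: A→B = (703, 547, -0.1), A→C = (-623, 899, -462.1).
Normal n = (A→B) × (A→C) = (-252678.8, 324918.6, 972778).
So ∂z/∂E = −n_x/n_z = 0.259750 and ∂z/∂N = −n_y/n_z = −0.334011.
Intercept c from A: 349.8 − 117.67 + 41.75 = 273.88.
At (762, 1239): z = 197.9 − 413.8 + 273.88 = 58.0 m.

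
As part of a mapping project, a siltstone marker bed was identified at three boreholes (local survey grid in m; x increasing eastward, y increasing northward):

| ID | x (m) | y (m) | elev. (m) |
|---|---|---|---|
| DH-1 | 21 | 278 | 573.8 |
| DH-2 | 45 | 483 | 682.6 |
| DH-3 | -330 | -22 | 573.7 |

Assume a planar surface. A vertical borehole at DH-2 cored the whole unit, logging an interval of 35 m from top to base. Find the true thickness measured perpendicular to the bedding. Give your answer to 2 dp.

27.66 m

Let the plane be z = a·x + b·y + c.
DH-2−DH-1: 24a + 205b = 108.8;  DH-3−DH-1: −351a − 300b = −0.1.
Solving gives a = −0.50374, b = 0.58971.
|∇z| = √(a²+b²) = 0.77557, so dip δ = arctan(0.77557) = 37.80°.
True thickness = vertical thickness × cos δ = 35 × cos 37.80° = 27.66 m.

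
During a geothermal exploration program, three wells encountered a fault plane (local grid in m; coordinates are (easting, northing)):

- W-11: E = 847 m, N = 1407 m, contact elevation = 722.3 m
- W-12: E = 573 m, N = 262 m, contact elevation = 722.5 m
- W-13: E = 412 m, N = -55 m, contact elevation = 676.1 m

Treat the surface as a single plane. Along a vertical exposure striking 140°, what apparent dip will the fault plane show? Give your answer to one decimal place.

Let the plane be z = a·E + b·N + c.
W-12−W-11: −274a − 1145b = 0.2;  W-13−W-11: −435a − 1462b = −46.2.
Solving gives a = 0.54563, b = −0.13074.
Unit vector along 140° is (sin 140°, cos 140°) = (0.6428, -0.7660).
Slope in that direction = a·(0.6428) + b·(-0.7660) = 0.45088.
Apparent dip = arctan|0.45088| = 24.3° (true dip is 29.3°, so apparent ≤ true as expected).

24.3°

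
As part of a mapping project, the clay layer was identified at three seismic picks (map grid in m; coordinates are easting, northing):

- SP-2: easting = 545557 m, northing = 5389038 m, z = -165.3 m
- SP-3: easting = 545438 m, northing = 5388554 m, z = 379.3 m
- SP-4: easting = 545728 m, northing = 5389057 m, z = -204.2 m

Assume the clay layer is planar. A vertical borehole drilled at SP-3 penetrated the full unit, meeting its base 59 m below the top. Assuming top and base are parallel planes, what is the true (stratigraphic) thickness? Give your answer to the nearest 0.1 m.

39.6 m

Two edge vectors: SP-2→SP-3 = (-119, -484, 544.6), SP-2→SP-4 = (171, 19, -38.9).
Normal n = (SP-2→SP-3) × (SP-2→SP-4) = (8480.2, 88497.5, 80503).
So ∂z/∂easting = −n_x/n_z = −0.10534 and ∂z/∂northing = −n_y/n_z = −1.09931.
|∇z| = √(a²+b²) = 1.10434, so dip δ = arctan(1.10434) = 47.84°.
True thickness = vertical thickness × cos δ = 59 × cos 47.84° = 39.6 m.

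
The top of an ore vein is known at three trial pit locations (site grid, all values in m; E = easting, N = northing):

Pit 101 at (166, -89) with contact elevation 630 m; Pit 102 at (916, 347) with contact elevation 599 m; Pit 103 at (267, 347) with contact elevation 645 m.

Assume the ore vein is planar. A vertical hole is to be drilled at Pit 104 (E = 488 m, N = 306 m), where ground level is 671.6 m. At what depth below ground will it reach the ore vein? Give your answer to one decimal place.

Two edge vectors: Pit 101→Pit 102 = (750, 436, -31), Pit 101→Pit 103 = (101, 436, 15).
Normal n = (Pit 101→Pit 102) × (Pit 101→Pit 103) = (20056, -14381, 282964).
So ∂z/∂E = −n_x/n_z = −0.07088 and ∂z/∂N = −n_y/n_z = 0.05082.
Intercept c from Pit 101: 630 + 11.77 + 4.52 = 646.29.
At (488, 306): z_contact = −34.59 + 15.55 + 646.29 = 627.25 m.
Depth below ground = 671.6 − 627.25 = 44.3 m.

44.3 m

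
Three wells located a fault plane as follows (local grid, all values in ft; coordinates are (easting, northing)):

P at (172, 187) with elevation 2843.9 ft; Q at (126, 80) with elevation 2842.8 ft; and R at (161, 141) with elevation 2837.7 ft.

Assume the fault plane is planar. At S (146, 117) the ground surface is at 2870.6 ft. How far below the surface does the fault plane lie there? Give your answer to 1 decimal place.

Two edge vectors: P→Q = (-46, -107, -1.1), P→R = (-11, -46, -6.2).
Normal n = (P→Q) × (P→R) = (612.8, -273.1, 939).
So ∂z/∂E = −n_x/n_z = −0.65261 and ∂z/∂N = −n_y/n_z = 0.29084.
Intercept c from P: 2843.9 + 112.25 − 54.39 = 2901.76.
At (146, 117): z_contact = −95.28 + 34.03 + 2901.76 = 2840.51 ft.
Depth below ground = 2870.6 − 2840.51 = 30.1 ft.

30.1 ft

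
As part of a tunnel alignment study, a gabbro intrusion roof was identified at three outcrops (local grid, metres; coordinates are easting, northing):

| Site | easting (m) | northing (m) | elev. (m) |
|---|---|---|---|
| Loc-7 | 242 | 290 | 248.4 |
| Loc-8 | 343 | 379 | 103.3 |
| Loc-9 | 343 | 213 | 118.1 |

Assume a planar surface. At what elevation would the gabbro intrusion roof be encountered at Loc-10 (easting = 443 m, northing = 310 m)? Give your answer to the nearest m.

Let the plane be z = a·easting + b·northing + c.
Loc-8−Loc-7: 101a + 89b = −145.1;  Loc-9−Loc-7: 101a − 77b = −130.3.
Solving gives a = −1.35807, b = −0.08916.
Then c = 248.4 − a·242 − b·290 = 602.91.
At (443, 310): z = −601.6 − 27.6 + 602.91 = -26.4 m.

-26 m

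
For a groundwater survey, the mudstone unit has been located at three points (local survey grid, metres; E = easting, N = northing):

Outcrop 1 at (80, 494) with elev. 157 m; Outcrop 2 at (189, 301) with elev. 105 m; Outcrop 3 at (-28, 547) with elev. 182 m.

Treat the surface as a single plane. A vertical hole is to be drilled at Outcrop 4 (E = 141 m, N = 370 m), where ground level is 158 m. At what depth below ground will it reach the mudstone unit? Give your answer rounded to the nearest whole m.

Let the plane be z = a·E + b·N + c.
Outcrop 2−Outcrop 1: 109a − 193b = −52;  Outcrop 3−Outcrop 1: −108a + 53b = 25.
Solving gives a = −0.13732, b = 0.19188.
Then c = 157 − a·80 − b·494 = 73.20.
At (141, 370): z_contact = −19.4 + 71.0 + 73.20 = 124.8 m.
Depth below ground = 158 − 124.8 = 33 m.

33 m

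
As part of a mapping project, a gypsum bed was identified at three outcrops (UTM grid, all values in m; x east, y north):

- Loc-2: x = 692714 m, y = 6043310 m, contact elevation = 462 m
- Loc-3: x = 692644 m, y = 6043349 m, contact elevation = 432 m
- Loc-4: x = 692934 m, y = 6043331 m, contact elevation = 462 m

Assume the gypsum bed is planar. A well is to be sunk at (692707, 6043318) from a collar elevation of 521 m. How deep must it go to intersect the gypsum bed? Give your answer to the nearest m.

65 m

Let the plane be z = a·x + b·y + c.
Loc-3−Loc-2: −70a + 39b = −30;  Loc-4−Loc-2: 220a + 21b = 0.
Solving gives a = 0.06268657, b = −0.65671642.
Then c = 462 − a·692714 − b·6043310 = 3925779.03.
At (692707, 6043318): z_contact = 43423.4 − 3968746.1 + 3925779.03 = 456.3 m.
Depth below ground = 521 − 456.3 = 65 m.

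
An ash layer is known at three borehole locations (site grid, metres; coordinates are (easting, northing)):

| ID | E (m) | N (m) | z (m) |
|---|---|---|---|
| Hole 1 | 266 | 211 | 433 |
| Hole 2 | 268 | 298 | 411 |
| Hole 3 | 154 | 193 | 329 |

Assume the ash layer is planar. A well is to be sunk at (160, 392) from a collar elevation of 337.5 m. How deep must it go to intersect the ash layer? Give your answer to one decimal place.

Two edge vectors: Hole 1→Hole 2 = (2, 87, -22), Hole 1→Hole 3 = (-112, -18, -104).
Normal n = (Hole 1→Hole 2) × (Hole 1→Hole 3) = (-9444, 2672, 9708).
So ∂z/∂E = −n_x/n_z = 0.97281 and ∂z/∂N = −n_y/n_z = −0.27524.
Intercept c from Hole 1: 433 − 258.77 + 58.07 = 232.31.
At (160, 392): z_contact = 155.65 − 107.89 + 232.31 = 280.06 m.
Depth below ground = 337.5 − 280.06 = 57.4 m.

57.4 m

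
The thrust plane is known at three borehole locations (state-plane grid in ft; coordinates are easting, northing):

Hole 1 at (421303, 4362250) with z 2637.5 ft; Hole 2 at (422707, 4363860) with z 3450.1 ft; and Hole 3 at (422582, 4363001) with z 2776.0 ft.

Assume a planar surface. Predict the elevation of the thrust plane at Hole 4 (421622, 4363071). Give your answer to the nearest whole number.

Let the plane be z = a·easting + b·northing + c.
Hole 2−Hole 1: 1404a + 1610b = 812.6;  Hole 3−Hole 1: 1279a + 751b = 138.5.
Solving gives a = −0.38543292, b = 0.84083715.
Then c = 2637.5 − a·421303 − b·4362250 = −3502920.33.
At (421622, 4363071): z = −162507.0 + 3668632.2 − 3502920.33 = 3204.9 ft.

3205 ft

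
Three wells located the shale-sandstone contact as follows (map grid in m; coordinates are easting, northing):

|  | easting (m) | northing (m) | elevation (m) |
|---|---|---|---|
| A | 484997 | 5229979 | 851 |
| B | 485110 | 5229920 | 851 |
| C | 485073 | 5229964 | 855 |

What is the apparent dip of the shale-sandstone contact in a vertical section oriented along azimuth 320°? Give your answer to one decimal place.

4.0°

Two edge vectors: A→B = (113, -59, 0), A→C = (76, -15, 4).
Normal n = (A→B) × (A→C) = (-236, -452, 2789).
So ∂z/∂easting = −n_x/n_z = 0.08462 and ∂z/∂northing = −n_y/n_z = 0.16207.
Unit vector along 320° is (sin 320°, cos 320°) = (-0.6428, 0.7660).
Slope in that direction = a·(-0.6428) + b·(0.7660) = 0.06976.
Apparent dip = arctan|0.06976| = 4.0° (true dip is 10.4°, so apparent ≤ true as expected).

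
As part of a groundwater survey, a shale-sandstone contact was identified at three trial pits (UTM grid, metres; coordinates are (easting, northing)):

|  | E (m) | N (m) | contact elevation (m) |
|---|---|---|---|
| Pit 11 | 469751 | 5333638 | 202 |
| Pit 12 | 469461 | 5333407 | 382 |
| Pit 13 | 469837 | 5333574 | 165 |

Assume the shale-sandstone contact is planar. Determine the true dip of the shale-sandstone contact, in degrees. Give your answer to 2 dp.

28.22°

Let the plane be z = a·E + b·N + c.
Pit 12−Pit 11: −290a − 231b = 180;  Pit 13−Pit 11: 86a − 64b = −37.
Solving gives a = −0.52222, b = −0.12361.
Gradient magnitude |∇z| = √(a² + b²) = √(0.27272 + 0.01528) = 0.53666.
True dip = arctan(0.53666) = 28.22°, dipping toward ENE (azimuth ≈ 077°).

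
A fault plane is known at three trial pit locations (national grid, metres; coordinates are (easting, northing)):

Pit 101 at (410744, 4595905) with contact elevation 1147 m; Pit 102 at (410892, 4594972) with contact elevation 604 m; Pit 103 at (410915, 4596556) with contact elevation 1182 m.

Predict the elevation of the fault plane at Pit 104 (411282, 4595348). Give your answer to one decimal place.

Two edge vectors: Pit 101→Pit 102 = (148, -933, -543), Pit 101→Pit 103 = (171, 651, 35).
Normal n = (Pit 101→Pit 102) × (Pit 101→Pit 103) = (320838, -98033, 255891).
So ∂z/∂E = −n_x/n_z = −1.253807285 and ∂z/∂N = −n_y/n_z = 0.383104525.
Intercept c from Pit 101: 1147 + 514993.82 − 1760712.00 = −1244571.18.
At (411282, 4595348): z = −515668.4 + 1760498.6 − 1244571.18 = 259.1 m.

259.1 m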